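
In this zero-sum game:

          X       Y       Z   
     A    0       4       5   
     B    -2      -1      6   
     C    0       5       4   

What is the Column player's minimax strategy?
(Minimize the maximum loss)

Column should play X, value = 0

Work:
Column player minimizes Row's maximum payoff:
Column X: max payoff to Row = 0
Column Y: max payoff to Row = 5
Column Z: max payoff to Row = 6
Minimum is 0, achieved by column X.
Minimax strategy: X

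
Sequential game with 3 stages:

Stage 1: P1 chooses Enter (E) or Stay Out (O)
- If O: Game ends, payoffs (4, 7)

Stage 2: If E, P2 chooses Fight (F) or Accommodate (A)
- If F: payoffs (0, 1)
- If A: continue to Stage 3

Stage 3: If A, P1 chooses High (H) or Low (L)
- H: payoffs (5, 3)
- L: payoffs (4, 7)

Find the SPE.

SPE: (E, A, H); Outcome (5, 3)

Work:
Stage 3: P1 chooses H (5 vs 4)
Stage 2: P2: F->1, A->3 (anticipating H). Choose A
Stage 1: P1: O->4, E->5 (anticipating A, H). Choose E
SPE path: E -> A -> H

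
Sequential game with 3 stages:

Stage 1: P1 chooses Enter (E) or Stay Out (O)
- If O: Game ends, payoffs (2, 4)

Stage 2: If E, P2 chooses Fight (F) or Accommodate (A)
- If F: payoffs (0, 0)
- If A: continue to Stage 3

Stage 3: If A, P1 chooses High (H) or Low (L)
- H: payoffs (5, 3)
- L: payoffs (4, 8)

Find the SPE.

SPE: (E, A, H); Outcome (5, 3)

Work:
Stage 3: P1 chooses H (5 vs 4)
Stage 2: P2: F->0, A->3 (anticipating H). Choose A
Stage 1: P1: O->2, E->5 (anticipating A, H). Choose E
SPE path: E -> A -> H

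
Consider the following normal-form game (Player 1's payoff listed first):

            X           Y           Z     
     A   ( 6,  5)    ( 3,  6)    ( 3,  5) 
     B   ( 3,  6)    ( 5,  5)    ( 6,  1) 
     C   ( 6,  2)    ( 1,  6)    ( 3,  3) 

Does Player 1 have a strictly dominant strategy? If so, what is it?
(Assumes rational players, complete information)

No strictly dominant strategy exists for Player 1

Work:
A strategy strictly dominates another if it gives a strictly higher payoff against every opponent action. Compare each pair of P1's strategies column-by-column:
  A vs B: [6 vs 3, 3 vs 5, 3 vs 6] → A does not strictly dominate B (column Y: 3 ≤ 5)
  A vs C: [6 vs 6, 3 vs 1, 3 vs 3] → A does not strictly dominate C (column X: 6 ≤ 6)
  B vs A: [3 vs 6, 5 vs 3, 6 vs 3] → B does not strictly dominate A (column X: 3 ≤ 6)
  B vs C: [3 vs 6, 5 vs 1, 6 vs 3] → B does not strictly dominate C (column X: 3 ≤ 6)
  C vs A: [6 vs 6, 1 vs 3, 3 vs 3] → C does not strictly dominate A (column X: 6 ≤ 6)
  C vs B: [6 vs 3, 1 vs 5, 3 vs 6] → C does not strictly dominate B (column Y: 1 ≤ 5)
No single strategy strictly dominates all others → no strictly dominant strategy.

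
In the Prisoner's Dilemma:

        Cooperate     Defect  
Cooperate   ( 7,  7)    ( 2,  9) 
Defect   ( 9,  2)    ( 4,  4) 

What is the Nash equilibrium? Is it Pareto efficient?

(Defect, Defect) is NE; not Pareto efficient

Work:
Defect dominates Cooperate for both players:
If P2 cooperates: Defect (9) > Cooperate (7)
If P2 defects: Defect (4) > Cooperate (2)
NE: (Defect, Defect) with payoff (4, 4)
But (Cooperate, Cooperate) = (7, 7) Pareto dominates (4, 4)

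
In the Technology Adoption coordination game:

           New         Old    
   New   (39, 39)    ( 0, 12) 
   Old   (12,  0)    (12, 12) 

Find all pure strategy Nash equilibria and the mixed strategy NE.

Pure NE: (New, New) and (Old, Old); Mixed NE: p = 0.3077, q = 0.3077

Work:
Check pure NE:
(New, New): (39, 39) - no unilateral deviation beneficial
(Old, Old): (12, 12) - no unilateral deviation beneficial
Mixed NE: P1 plays New with p = 0.3077, P2 plays New with q = 0.3077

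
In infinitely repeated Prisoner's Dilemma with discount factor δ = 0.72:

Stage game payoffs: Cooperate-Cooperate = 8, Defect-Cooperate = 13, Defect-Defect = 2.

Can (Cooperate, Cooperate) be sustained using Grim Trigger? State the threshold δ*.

δ* = 0.4545; since δ = 0.72 ≥ 0.4545, cooperation can be sustained

Work:
For Grim Trigger:
Cooperate forever: 8/(1-δ)
Defect then punished: 13 + 2·δ/(1-δ)
Need: 8/(1-δ) ≥ 13 + 2·δ/(1-δ)
Solving: δ ≥ (T-R)/(T-P) = (13-8)/(13-2) = 0.4545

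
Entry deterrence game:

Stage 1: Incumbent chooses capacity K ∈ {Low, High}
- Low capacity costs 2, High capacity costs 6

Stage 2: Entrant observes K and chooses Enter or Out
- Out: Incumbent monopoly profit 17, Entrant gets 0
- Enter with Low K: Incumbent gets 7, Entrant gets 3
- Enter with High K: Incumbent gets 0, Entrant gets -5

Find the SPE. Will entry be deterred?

SPE: (High, Enter|Low, Out|High); Entry deterred. Incumbent net profit = 11

Work:
After Low K: Entrant enters (3 > 0)
After High K: Entrant stays out (-5 < 0)
Incumbent: Low → 7−2=5, High → 17−6=11
Incumbent chooses High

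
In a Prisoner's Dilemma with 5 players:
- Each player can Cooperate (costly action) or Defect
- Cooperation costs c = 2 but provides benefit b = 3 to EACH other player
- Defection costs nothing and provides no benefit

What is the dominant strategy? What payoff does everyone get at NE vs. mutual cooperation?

Dominant: Defect; NE payoff = 0; Coop payoff = 10

Work:
Defect dominates (saves cost c = 2, benefit to others is external)
NE: All defect → everyone gets 0
If all cooperate: each receives (4)×3 - 2 = 10
Social dilemma: 10 > 0 but NE gives 0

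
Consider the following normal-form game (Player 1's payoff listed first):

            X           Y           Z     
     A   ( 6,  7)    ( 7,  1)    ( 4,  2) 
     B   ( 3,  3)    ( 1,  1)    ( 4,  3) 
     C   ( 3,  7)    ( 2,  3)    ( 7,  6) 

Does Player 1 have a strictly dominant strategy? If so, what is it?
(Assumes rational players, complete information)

No strictly dominant strategy exists for Player 1

Work:
A strategy strictly dominates another if it gives a strictly higher payoff against every opponent action. Compare each pair of P1's strategies column-by-column:
  A vs B: [6 vs 3, 7 vs 1, 4 vs 4] → A does not strictly dominate B (column Z: 4 ≤ 4)
  A vs C: [6 vs 3, 7 vs 2, 4 vs 7] → A does not strictly dominate C (column Z: 4 ≤ 7)
  B vs A: [3 vs 6, 1 vs 7, 4 vs 4] → B does not strictly dominate A (column X: 3 ≤ 6)
  B vs C: [3 vs 3, 1 vs 2, 4 vs 7] → B does not strictly dominate C (column X: 3 ≤ 3)
  C vs A: [3 vs 6, 2 vs 7, 7 vs 4] → C does not strictly dominate A (column X: 3 ≤ 6)
  C vs B: [3 vs 3, 2 vs 1, 7 vs 4] → C does not strictly dominate B (column X: 3 ≤ 3)
No single strategy strictly dominates all others → no strictly dominant strategy.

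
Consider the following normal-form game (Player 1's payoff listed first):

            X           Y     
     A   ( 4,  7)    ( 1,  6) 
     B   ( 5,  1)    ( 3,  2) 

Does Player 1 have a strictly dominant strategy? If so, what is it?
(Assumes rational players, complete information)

Yes, Player 1's strictly dominant strategy is B

Work:
A strategy strictly dominates another if it gives a strictly higher payoff against every opponent action. Compare each pair of P1's strategies column-by-column:
  A vs B: [4 vs 5, 1 vs 3] → A does not strictly dominate B (column X: 4 ≤ 5)
  B vs A: [5 vs 4, 3 vs 1] → B strictly dominates A
B strictly dominates every other strategy → strictly dominant.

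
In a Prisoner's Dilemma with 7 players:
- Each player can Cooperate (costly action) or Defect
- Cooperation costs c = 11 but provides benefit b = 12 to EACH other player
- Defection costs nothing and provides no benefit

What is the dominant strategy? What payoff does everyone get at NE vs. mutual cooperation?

Dominant: Defect; NE payoff = 0; Coop payoff = 61

Work:
Defect dominates (saves cost c = 11, benefit to others is external)
NE: All defect → everyone gets 0
If all cooperate: each receives (6)×12 - 11 = 61
Social dilemma: 61 > 0 but NE gives 0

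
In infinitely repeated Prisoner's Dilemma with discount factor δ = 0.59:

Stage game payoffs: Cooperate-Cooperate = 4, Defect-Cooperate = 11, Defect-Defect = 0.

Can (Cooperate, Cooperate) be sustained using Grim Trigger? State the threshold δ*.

δ* = 0.6364; since δ = 0.59 < 0.6364, cooperation cannot be sustained

Work:
For Grim Trigger:
Cooperate forever: 4/(1-δ)
Defect then punished: 11 + 0·δ/(1-δ)
Need: 4/(1-δ) ≥ 11 + 0·δ/(1-δ)
Solving: δ ≥ (T-R)/(T-P) = (11-4)/(11-0) = 0.6364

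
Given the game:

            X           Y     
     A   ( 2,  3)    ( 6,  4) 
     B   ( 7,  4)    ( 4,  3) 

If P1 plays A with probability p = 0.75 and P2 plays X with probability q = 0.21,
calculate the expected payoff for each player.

E[P1] = 5.0275, E[P2] = 3.645

Work:
E[P1] = p·q·π₁(A,X) + p·(1-q)·π₁(A,Y) + (1-p)·q·π₁(B,X) + (1-p)·(1-q)·π₁(B,Y)
= 0.75·0.21·2 + 0.75·0.79·6 + 0.25·0.21·7 + 0.25·0.79·4
= 5.0275

E[P2] = 3.645 (similar calculation)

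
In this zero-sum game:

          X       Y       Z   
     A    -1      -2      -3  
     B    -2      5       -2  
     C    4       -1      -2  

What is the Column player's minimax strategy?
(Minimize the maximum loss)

Column should play Z, value = -2

Work:
Column player minimizes Row's maximum payoff:
Column X: max payoff to Row = 4
Column Y: max payoff to Row = 5
Column Z: max payoff to Row = -2
Minimum is -2, achieved by column Z.
Minimax strategy: Z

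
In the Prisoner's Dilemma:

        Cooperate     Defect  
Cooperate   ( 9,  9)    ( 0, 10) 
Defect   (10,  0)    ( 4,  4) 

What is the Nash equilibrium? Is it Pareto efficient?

(Defect, Defect) is NE; not Pareto efficient

Work:
Defect dominates Cooperate for both players:
If P2 cooperates: Defect (10) > Cooperate (9)
If P2 defects: Defect (4) > Cooperate (0)
NE: (Defect, Defect) with payoff (4, 4)
But (Cooperate, Cooperate) = (9, 9) Pareto dominates (4, 4)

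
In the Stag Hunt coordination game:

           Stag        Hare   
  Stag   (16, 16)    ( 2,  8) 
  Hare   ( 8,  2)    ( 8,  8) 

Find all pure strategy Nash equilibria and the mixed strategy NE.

Pure NE: (Stag, Stag) and (Hare, Hare); Mixed NE: p = 0.4286, q = 0.4286

Work:
Check pure NE:
(Stag, Stag): (16, 16) - no unilateral deviation beneficial
(Hare, Hare): (8, 8) - no unilateral deviation beneficial
Mixed NE: P1 plays Stag with p = 0.4286, P2 plays Stag with q = 0.4286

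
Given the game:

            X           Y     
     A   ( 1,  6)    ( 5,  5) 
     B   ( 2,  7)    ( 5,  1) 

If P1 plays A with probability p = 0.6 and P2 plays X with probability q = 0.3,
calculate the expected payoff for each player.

E[P1] = 3.92, E[P2] = 4.3

Work:
E[P1] = p·q·π₁(A,X) + p·(1-q)·π₁(A,Y) + (1-p)·q·π₁(B,X) + (1-p)·(1-q)·π₁(B,Y)
= 0.6·0.3·1 + 0.6·0.7·5 + 0.4·0.3·2 + 0.4·0.7·5
= 3.92

E[P2] = 4.3 (similar calculation)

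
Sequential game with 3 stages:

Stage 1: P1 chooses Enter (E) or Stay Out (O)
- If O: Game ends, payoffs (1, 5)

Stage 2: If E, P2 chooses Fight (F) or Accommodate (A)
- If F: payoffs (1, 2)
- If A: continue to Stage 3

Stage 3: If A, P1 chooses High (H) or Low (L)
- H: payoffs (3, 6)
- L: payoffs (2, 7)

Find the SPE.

SPE: (E, A, H); Outcome (3, 6)

Work:
Stage 3: P1 chooses H (3 vs 2)
Stage 2: P2: F->2, A->6 (anticipating H). Choose A
Stage 1: P1: O->1, E->3 (anticipating A, H). Choose E
SPE path: E -> A -> H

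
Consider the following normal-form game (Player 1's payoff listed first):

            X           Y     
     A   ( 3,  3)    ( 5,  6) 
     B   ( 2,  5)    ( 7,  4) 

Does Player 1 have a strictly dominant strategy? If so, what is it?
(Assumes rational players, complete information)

No strictly dominant strategy exists for Player 1

Work:
A strategy strictly dominates another if it gives a strictly higher payoff against every opponent action. Compare each pair of P1's strategies column-by-column:
  A vs B: [3 vs 2, 5 vs 7] → A does not strictly dominate B (column Y: 5 ≤ 7)
  B vs A: [2 vs 3, 7 vs 5] → B does not strictly dominate A (column X: 2 ≤ 3)
No single strategy strictly dominates all others → no strictly dominant strategy.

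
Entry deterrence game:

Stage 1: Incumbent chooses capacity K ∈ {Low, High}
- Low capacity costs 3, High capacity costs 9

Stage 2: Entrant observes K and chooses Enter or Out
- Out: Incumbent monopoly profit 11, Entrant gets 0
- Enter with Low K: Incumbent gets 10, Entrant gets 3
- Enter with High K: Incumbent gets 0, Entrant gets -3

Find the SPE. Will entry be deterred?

SPE: (Low, Enter|Low, Out|High); Entry not deterred. Incumbent net profit = 7, Entrant gets 3

Work:
After Low K: Entrant enters (3 > 0)
After High K: Entrant stays out (-3 < 0)
Incumbent: Low → 10−3=7, High → 11−9=2
Incumbent chooses Low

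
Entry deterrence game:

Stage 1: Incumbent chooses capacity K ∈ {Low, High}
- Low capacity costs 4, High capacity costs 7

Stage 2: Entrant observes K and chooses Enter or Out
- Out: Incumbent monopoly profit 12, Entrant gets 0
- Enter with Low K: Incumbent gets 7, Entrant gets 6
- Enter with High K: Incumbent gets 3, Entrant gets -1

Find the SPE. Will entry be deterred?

SPE: (High, Enter|Low, Out|High); Entry deterred. Incumbent net profit = 5

Work:
After Low K: Entrant enters (6 > 0)
After High K: Entrant stays out (-1 < 0)
Incumbent: Low → 7−4=3, High → 12−7=5
Incumbent chooses High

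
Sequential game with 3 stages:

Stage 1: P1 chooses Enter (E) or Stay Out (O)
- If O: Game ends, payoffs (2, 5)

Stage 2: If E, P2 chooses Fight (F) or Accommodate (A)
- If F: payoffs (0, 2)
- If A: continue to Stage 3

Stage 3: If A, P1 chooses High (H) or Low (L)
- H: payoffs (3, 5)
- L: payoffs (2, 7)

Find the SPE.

SPE: (E, A, H); Outcome (3, 5)

Work:
Stage 3: P1 chooses H (3 vs 2)
Stage 2: P2: F->2, A->5 (anticipating H). Choose A
Stage 1: P1: O->2, E->3 (anticipating A, H). Choose E
SPE path: E -> A -> H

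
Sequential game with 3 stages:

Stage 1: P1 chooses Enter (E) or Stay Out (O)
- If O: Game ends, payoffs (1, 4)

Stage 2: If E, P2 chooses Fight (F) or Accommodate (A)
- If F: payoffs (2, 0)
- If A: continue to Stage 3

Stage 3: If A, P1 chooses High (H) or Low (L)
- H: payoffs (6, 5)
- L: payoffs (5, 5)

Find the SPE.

SPE: (E, A, H); Outcome (6, 5)

Work:
Stage 3: P1 chooses H (6 vs 5)
Stage 2: P2: F->0, A->5 (anticipating H). Choose A
Stage 1: P1: O->1, E->6 (anticipating A, H). Choose E
SPE path: E -> A -> H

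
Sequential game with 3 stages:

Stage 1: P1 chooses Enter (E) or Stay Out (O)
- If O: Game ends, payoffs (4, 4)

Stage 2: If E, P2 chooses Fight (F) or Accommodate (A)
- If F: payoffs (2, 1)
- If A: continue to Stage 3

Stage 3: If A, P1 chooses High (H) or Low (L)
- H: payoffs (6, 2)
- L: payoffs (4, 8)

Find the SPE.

SPE: (E, A, H); Outcome (6, 2)

Work:
Stage 3: P1 chooses H (6 vs 4)
Stage 2: P2: F->1, A->2 (anticipating H). Choose A
Stage 1: P1: O->4, E->6 (anticipating A, H). Choose E
SPE path: E -> A -> H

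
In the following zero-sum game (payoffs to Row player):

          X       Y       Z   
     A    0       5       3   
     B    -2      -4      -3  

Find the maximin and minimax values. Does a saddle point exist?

Maximin = 0, Minimax = 0, Saddle: True

Work:
Row minimums: [0, -4] → maximin = 0
Column maximums: [0, 5, 3] → minimax = 0
Saddle point exists! Game value = 0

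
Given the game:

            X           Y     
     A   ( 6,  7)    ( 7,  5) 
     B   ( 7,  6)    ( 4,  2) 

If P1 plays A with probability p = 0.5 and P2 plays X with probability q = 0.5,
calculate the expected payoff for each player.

E[P1] = 6.0, E[P2] = 5.0

Work:
E[P1] = p·q·π₁(A,X) + p·(1-q)·π₁(A,Y) + (1-p)·q·π₁(B,X) + (1-p)·(1-q)·π₁(B,Y)
= 0.5·0.5·6 + 0.5·0.5·7 + 0.5·0.5·7 + 0.5·0.5·4
= 6.0

E[P2] = 5.0 (similar calculation)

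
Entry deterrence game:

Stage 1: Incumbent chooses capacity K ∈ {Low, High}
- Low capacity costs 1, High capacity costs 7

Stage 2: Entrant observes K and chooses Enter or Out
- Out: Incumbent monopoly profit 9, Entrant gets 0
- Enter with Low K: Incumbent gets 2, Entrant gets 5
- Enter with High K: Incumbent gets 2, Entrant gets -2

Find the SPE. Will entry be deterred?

SPE: (High, Enter|Low, Out|High); Entry deterred. Incumbent net profit = 2

Work:
After Low K: Entrant enters (5 > 0)
After High K: Entrant stays out (-2 < 0)
Incumbent: Low → 2−1=1, High → 9−7=2
Incumbent chooses High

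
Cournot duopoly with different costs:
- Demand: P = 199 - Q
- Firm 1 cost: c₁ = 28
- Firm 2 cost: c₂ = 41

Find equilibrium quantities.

q₁* = 61.33, q₂* = 48.33

Work:
Reaction: q₁ = (199 - 28 - q₂)/2
Reaction: q₂ = (199 - 41 - q₁)/2
Solve simultaneously:
q₁* = (199 - 2×28 + 41)/3 = 61.33
q₂* = (199 - 2×41 + 28)/3 = 48.33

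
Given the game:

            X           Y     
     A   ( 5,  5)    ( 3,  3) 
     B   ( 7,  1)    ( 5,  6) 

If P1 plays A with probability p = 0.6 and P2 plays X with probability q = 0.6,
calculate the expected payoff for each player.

E[P1] = 5.0, E[P2] = 3.72

Work:
E[P1] = p·q·π₁(A,X) + p·(1-q)·π₁(A,Y) + (1-p)·q·π₁(B,X) + (1-p)·(1-q)·π₁(B,Y)
= 0.6·0.6·5 + 0.6·0.4·3 + 0.4·0.6·7 + 0.4·0.4·5
= 5.0

E[P2] = 3.72 (similar calculation)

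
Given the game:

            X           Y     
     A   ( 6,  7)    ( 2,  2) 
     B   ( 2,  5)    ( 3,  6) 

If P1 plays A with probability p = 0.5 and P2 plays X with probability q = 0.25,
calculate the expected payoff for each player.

E[P1] = 2.875, E[P2] = 4.5

Work:
E[P1] = p·q·π₁(A,X) + p·(1-q)·π₁(A,Y) + (1-p)·q·π₁(B,X) + (1-p)·(1-q)·π₁(B,Y)
= 0.5·0.25·6 + 0.5·0.75·2 + 0.5·0.25·2 + 0.5·0.75·3
= 2.875

E[P2] = 4.5 (similar calculation)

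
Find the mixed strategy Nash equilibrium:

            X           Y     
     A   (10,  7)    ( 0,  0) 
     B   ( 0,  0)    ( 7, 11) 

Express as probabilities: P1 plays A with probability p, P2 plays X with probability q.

p = 0.6111, q = 0.4118

Work:
Find probabilities that make opponent indifferent:
P2 chooses q to make P1 indifferent between A and B
P1 chooses p to make P2 indifferent between X and Y
Mixed NE: P1 plays (A: 0.6111, B: 0.3889), P2 plays (X: 0.4118, Y: 0.5882)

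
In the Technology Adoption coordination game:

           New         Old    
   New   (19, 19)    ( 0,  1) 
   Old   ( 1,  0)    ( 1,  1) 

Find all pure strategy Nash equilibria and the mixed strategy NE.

Pure NE: (New, New) and (Old, Old); Mixed NE: p = 0.0526, q = 0.0526

Work:
Check pure NE:
(New, New): (19, 19) - no unilateral deviation beneficial
(Old, Old): (1, 1) - no unilateral deviation beneficial
Mixed NE: P1 plays New with p = 0.0526, P2 plays New with q = 0.0526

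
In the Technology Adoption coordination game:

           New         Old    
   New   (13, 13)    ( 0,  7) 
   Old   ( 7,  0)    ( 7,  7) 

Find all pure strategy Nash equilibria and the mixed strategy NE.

Pure NE: (New, New) and (Old, Old); Mixed NE: p = 0.5385, q = 0.5385

Work:
Check pure NE:
(New, New): (13, 13) - no unilateral deviation beneficial
(Old, Old): (7, 7) - no unilateral deviation beneficial
Mixed NE: P1 plays New with p = 0.5385, P2 plays New with q = 0.5385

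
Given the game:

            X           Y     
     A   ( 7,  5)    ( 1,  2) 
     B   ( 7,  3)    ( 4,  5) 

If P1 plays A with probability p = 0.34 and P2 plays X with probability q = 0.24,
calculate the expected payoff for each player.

E[P1] = 3.9448, E[P2] = 3.908

Work:
E[P1] = p·q·π₁(A,X) + p·(1-q)·π₁(A,Y) + (1-p)·q·π₁(B,X) + (1-p)·(1-q)·π₁(B,Y)
= 0.34·0.24·7 + 0.34·0.76·1 + 0.66·0.24·7 + 0.66·0.76·4
= 3.9448

E[P2] = 3.908 (similar calculation)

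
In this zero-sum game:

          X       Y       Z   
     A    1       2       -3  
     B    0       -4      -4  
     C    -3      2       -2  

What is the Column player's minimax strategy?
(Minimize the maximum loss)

Column should play Z, value = -2

Work:
Column player minimizes Row's maximum payoff:
Column X: max payoff to Row = 1
Column Y: max payoff to Row = 2
Column Z: max payoff to Row = -2
Minimum is -2, achieved by column Z.
Minimax strategy: Z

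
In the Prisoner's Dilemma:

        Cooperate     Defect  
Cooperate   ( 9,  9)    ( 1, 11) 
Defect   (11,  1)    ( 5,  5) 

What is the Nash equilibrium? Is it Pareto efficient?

(Defect, Defect) is NE; not Pareto efficient

Work:
Defect dominates Cooperate for both players:
If P2 cooperates: Defect (11) > Cooperate (9)
If P2 defects: Defect (5) > Cooperate (1)
NE: (Defect, Defect) with payoff (5, 5)
But (Cooperate, Cooperate) = (9, 9) Pareto dominates (5, 5)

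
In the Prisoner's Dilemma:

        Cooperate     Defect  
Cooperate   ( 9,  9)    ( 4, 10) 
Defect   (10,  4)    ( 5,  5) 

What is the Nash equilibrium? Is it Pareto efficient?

(Defect, Defect) is NE; not Pareto efficient

Work:
Defect dominates Cooperate for both players:
If P2 cooperates: Defect (10) > Cooperate (9)
If P2 defects: Defect (5) > Cooperate (4)
NE: (Defect, Defect) with payoff (5, 5)
But (Cooperate, Cooperate) = (9, 9) Pareto dominates (5, 5)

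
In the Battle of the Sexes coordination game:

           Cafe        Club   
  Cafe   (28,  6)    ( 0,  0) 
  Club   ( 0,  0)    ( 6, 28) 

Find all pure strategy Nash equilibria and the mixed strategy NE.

Pure NE: (Cafe, Cafe) and (Club, Club); Mixed NE: p = 0.8235, q = 0.1765

Work:
Check pure NE:
(Cafe, Cafe): (28, 6) - no unilateral deviation beneficial
(Club, Club): (6, 28) - no unilateral deviation beneficial
Mixed NE: P1 plays Cafe with p = 0.8235, P2 plays Cafe with q = 0.1765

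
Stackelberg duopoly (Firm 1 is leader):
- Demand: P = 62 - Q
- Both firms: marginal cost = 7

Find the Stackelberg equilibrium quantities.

q₁* (leader) = 27.5, q₂* (follower) = 13.75

Work:
Follower's reaction: q₂ = (a - c - q₁)/2
Leader substitutes: π₁ = q₁·(a - q₁ - (a-c-q₁)/2 - c)
FOC: q₁* = (62 - 7)/2 = 27.50
Then: q₂* = (62 - 7 - 27.5)/2 = 13.75
Leader has first-mover advantage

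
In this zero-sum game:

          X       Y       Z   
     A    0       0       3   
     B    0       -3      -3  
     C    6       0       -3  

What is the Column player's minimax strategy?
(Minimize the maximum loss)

Column should play Y, value = 0

Work:
Column player minimizes Row's maximum payoff:
Column X: max payoff to Row = 6
Column Y: max payoff to Row = 0
Column Z: max payoff to Row = 3
Minimum is 0, achieved by column Y.
Minimax strategy: Y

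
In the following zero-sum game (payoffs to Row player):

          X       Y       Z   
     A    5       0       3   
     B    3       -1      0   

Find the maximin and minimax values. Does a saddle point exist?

Maximin = 0, Minimax = 0, Saddle: True

Work:
Row minimums: [0, -1] → maximin = 0
Column maximums: [5, 0, 3] → minimax = 0
Saddle point exists! Game value = 0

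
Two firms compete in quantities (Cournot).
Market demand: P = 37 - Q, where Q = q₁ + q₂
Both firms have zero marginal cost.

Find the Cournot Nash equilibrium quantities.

q₁* = q₂* = 12.33; P* = 12.33

Work:
Profit: π_i = P·q_i = (a - q_i - q_j)·q_i
FOC: ∂π_i/∂q_i = a - 2q_i - q_j = 0
Reaction function: q_i = (37 - q_j)/2
Symmetry: q* = 37/3 = 12.33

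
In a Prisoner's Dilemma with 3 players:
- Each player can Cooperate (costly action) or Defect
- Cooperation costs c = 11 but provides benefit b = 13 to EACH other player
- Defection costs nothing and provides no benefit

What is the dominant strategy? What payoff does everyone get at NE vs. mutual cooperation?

Dominant: Defect; NE payoff = 0; Coop payoff = 15

Work:
Defect dominates (saves cost c = 11, benefit to others is external)
NE: All defect → everyone gets 0
If all cooperate: each receives (2)×13 - 11 = 15
Social dilemma: 15 > 0 but NE gives 0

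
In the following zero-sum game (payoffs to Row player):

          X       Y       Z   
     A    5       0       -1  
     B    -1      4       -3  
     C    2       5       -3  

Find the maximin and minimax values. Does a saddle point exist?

Maximin = -1, Minimax = -1, Saddle: True

Work:
Row minimums: [-1, -3, -3] → maximin = -1
Column maximums: [5, 5, -1] → minimax = -1
Saddle point exists! Game value = -1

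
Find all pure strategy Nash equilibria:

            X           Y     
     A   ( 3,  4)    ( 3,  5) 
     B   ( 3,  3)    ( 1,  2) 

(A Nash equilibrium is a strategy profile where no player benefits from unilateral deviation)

Nash equilibrium: (A, Y), (B, X)

Work:
Best responses:
  P1 vs X: payoffs [3, 3] → best response A/B (payoff 3)
  P1 vs Y: payoffs [3, 1] → best response A (payoff 3)
  P2 vs A: payoffs [4, 5] → best response Y (payoff 5)
  P2 vs B: payoffs [3, 2] → best response X (payoff 3)
Mutual best responses: (A,Y), (B,X) → Nash equilibria.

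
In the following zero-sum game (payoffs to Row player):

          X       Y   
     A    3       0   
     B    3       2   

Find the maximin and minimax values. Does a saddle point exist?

Maximin = 2, Minimax = 2, Saddle: True

Work:
Row minimums: [0, 2] → maximin = 2
Column maximums: [3, 2] → minimax = 2
Saddle point exists! Game value = 2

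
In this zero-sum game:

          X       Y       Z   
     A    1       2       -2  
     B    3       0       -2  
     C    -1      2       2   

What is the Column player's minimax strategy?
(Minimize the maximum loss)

Column should play Y or Z (all achieve the minimum), value = 2

Work:
Column player minimizes Row's maximum payoff:
Column X: max payoff to Row = 3
Column Y: max payoff to Row = 2
Column Z: max payoff to Row = 2
Minimum is 2, achieved by columns Y, Z (tied).
Each of Y or Z is a minimax strategy.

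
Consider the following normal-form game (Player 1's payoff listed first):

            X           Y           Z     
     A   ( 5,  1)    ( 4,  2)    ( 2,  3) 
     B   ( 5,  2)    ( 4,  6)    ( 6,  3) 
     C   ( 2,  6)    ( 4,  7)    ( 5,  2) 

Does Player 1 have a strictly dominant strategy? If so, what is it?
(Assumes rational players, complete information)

No strictly dominant strategy exists for Player 1

Work:
A strategy strictly dominates another if it gives a strictly higher payoff against every opponent action. Compare each pair of P1's strategies column-by-column:
  A vs B: [5 vs 5, 4 vs 4, 2 vs 6] → A does not strictly dominate B (column X: 5 ≤ 5)
  A vs C: [5 vs 2, 4 vs 4, 2 vs 5] → A does not strictly dominate C (column Y: 4 ≤ 4)
  B vs A: [5 vs 5, 4 vs 4, 6 vs 2] → B does not strictly dominate A (column X: 5 ≤ 5)
  B vs C: [5 vs 2, 4 vs 4, 6 vs 5] → B does not strictly dominate C (column Y: 4 ≤ 4)
  C vs A: [2 vs 5, 4 vs 4, 5 vs 2] → C does not strictly dominate A (column X: 2 ≤ 5)
  C vs B: [2 vs 5, 4 vs 4, 5 vs 6] → C does not strictly dominate B (column X: 2 ≤ 5)
No single strategy strictly dominates all others → no strictly dominant strategy.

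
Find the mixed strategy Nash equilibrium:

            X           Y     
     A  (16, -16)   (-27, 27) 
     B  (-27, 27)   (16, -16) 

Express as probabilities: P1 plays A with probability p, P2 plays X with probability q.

p = 0.5, q = 0.5

Work:
Find probabilities that make opponent indifferent:
P2 chooses q to make P1 indifferent between A and B
P1 chooses p to make P2 indifferent between X and Y
Mixed NE: P1 plays (A: 0.5, B: 0.5), P2 plays (X: 0.5, Y: 0.5)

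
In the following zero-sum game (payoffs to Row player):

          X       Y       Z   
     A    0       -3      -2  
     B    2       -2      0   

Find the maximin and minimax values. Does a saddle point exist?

Maximin = -2, Minimax = -2, Saddle: True

Work:
Row minimums: [-3, -2] → maximin = -2
Column maximums: [2, -2, 0] → minimax = -2
Saddle point exists! Game value = -2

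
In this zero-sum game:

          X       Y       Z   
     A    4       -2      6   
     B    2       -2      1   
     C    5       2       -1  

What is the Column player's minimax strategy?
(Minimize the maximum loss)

Column should play Y, value = 2

Work:
Column player minimizes Row's maximum payoff:
Column X: max payoff to Row = 5
Column Y: max payoff to Row = 2
Column Z: max payoff to Row = 6
Minimum is 2, achieved by column Y.
Minimax strategy: Y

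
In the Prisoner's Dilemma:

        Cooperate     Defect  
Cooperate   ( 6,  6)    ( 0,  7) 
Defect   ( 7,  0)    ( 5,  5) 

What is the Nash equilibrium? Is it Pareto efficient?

(Defect, Defect) is NE; not Pareto efficient

Work:
Defect dominates Cooperate for both players:
If P2 cooperates: Defect (7) > Cooperate (6)
If P2 defects: Defect (5) > Cooperate (0)
NE: (Defect, Defect) with payoff (5, 5)
But (Cooperate, Cooperate) = (6, 6) Pareto dominates (5, 5)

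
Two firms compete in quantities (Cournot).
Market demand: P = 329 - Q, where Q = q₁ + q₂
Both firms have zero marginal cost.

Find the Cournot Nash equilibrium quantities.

q₁* = q₂* = 109.67; P* = 109.67

Work:
Profit: π_i = P·q_i = (a - q_i - q_j)·q_i
FOC: ∂π_i/∂q_i = a - 2q_i - q_j = 0
Reaction function: q_i = (329 - q_j)/2
Symmetry: q* = 329/3 = 109.67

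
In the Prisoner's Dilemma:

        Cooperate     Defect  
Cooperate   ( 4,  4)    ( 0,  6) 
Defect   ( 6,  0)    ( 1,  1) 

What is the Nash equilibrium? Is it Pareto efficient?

(Defect, Defect) is NE; not Pareto efficient

Work:
Defect dominates Cooperate for both players:
If P2 cooperates: Defect (6) > Cooperate (4)
If P2 defects: Defect (1) > Cooperate (0)
NE: (Defect, Defect) with payoff (1, 1)
But (Cooperate, Cooperate) = (4, 4) Pareto dominates (1, 1)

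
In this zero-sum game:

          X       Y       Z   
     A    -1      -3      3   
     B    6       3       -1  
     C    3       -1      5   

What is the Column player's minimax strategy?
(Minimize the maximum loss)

Column should play Y, value = 3

Work:
Column player minimizes Row's maximum payoff:
Column X: max payoff to Row = 6
Column Y: max payoff to Row = 3
Column Z: max payoff to Row = 5
Minimum is 3, achieved by column Y.
Minimax strategy: Y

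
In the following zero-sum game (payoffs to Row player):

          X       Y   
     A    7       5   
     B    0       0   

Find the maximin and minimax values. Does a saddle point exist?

Maximin = 5, Minimax = 5, Saddle: True

Work:
Row minimums: [5, 0] → maximin = 5
Column maximums: [7, 5] → minimax = 5
Saddle point exists! Game value = 5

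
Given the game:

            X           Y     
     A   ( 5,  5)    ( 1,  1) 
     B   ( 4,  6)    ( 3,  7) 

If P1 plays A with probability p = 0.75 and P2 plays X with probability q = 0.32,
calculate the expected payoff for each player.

E[P1] = 2.54, E[P2] = 3.38

Work:
E[P1] = p·q·π₁(A,X) + p·(1-q)·π₁(A,Y) + (1-p)·q·π₁(B,X) + (1-p)·(1-q)·π₁(B,Y)
= 0.75·0.32·5 + 0.75·0.68·1 + 0.25·0.32·4 + 0.25·0.68·3
= 2.54

E[P2] = 3.38 (similar calculation)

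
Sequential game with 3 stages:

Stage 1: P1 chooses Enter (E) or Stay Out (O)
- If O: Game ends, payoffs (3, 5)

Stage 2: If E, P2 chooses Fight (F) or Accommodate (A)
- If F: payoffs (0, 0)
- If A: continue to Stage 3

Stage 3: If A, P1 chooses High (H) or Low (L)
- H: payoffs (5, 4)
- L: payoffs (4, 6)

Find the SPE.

SPE: (E, A, H); Outcome (5, 4)

Work:
Stage 3: P1 chooses H (5 vs 4)
Stage 2: P2: F->0, A->4 (anticipating H). Choose A
Stage 1: P1: O->3, E->5 (anticipating A, H). Choose E
SPE path: E -> A -> H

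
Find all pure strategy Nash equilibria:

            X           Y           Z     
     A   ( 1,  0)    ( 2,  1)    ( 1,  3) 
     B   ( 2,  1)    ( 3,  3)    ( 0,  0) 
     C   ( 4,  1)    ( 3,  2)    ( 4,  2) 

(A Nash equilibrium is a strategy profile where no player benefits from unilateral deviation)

Nash equilibrium: (B, Y), (C, Y), (C, Z)

Work:
Best responses:
  P1 vs X: payoffs [1, 2, 4] → best response C (payoff 4)
  P1 vs Y: payoffs [2, 3, 3] → best response B/C (payoff 3)
  P1 vs Z: payoffs [1, 0, 4] → best response C (payoff 4)
  P2 vs A: payoffs [0, 1, 3] → best response Z (payoff 3)
  P2 vs B: payoffs [1, 3, 0] → best response Y (payoff 3)
  P2 vs C: payoffs [1, 2, 2] → best response Y/Z (payoff 2)
Mutual best responses: (B,Y), (C,Y), (C,Z) → Nash equilibria.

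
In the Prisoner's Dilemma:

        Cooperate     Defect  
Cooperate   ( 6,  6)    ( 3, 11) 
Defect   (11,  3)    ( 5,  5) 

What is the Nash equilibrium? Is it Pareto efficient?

(Defect, Defect) is NE; not Pareto efficient

Work:
Defect dominates Cooperate for both players:
If P2 cooperates: Defect (11) > Cooperate (6)
If P2 defects: Defect (5) > Cooperate (3)
NE: (Defect, Defect) with payoff (5, 5)
But (Cooperate, Cooperate) = (6, 6) Pareto dominates (5, 5)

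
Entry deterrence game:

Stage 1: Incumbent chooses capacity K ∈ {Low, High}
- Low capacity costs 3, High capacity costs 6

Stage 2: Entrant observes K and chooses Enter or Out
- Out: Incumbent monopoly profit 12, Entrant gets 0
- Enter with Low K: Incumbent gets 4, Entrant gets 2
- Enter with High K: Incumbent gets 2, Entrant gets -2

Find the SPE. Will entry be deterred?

SPE: (High, Enter|Low, Out|High); Entry deterred. Incumbent net profit = 6

Work:
After Low K: Entrant enters (2 > 0)
After High K: Entrant stays out (-2 < 0)
Incumbent: Low → 4−3=1, High → 12−6=6
Incumbent chooses High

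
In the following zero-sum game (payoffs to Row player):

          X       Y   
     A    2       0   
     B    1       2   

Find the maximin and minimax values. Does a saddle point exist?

Maximin = 1, Minimax = 2, Saddle: False

Work:
Row minimums: [0, 1] → maximin = 1
Column maximums: [2, 2] → minimax = 2
No saddle point (maximin ≠ minimax). Mixed strategy needed.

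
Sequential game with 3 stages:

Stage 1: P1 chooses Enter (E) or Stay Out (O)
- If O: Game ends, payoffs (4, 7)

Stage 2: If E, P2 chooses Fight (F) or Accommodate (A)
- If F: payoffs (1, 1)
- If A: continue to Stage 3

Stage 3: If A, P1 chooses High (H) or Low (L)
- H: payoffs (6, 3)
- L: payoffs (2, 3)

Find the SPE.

SPE: (E, A, H); Outcome (6, 3)

Work:
Stage 3: P1 chooses H (6 vs 2)
Stage 2: P2: F->1, A->3 (anticipating H). Choose A
Stage 1: P1: O->4, E->6 (anticipating A, H). Choose E
SPE path: E -> A -> H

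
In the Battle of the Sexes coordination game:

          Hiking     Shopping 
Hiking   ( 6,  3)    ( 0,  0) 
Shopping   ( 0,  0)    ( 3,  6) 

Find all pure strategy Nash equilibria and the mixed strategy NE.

Pure NE: (Hiking, Hiking) and (Shopping, Shopping); Mixed NE: p = 0.6667, q = 0.3333

Work:
Check pure NE:
(Hiking, Hiking): (6, 3) - no unilateral deviation beneficial
(Shopping, Shopping): (3, 6) - no unilateral deviation beneficial
Mixed NE: P1 plays Hiking with p = 0.6667, P2 plays Hiking with q = 0.3333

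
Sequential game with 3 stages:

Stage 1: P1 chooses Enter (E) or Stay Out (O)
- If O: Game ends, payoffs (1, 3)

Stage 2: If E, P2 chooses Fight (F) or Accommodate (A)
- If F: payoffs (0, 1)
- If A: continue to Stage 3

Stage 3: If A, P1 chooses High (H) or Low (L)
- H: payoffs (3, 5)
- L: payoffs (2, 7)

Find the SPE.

SPE: (E, A, H); Outcome (3, 5)

Work:
Stage 3: P1 chooses H (3 vs 2)
Stage 2: P2: F->1, A->5 (anticipating H). Choose A
Stage 1: P1: O->1, E->3 (anticipating A, H). Choose E
SPE path: E -> A -> H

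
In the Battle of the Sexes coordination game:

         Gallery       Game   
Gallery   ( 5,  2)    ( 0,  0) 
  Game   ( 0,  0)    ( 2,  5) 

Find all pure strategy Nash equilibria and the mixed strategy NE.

Pure NE: (Gallery, Gallery) and (Game, Game); Mixed NE: p = 0.7143, q = 0.2857

Work:
Check pure NE:
(Gallery, Gallery): (5, 2) - no unilateral deviation beneficial
(Game, Game): (2, 5) - no unilateral deviation beneficial
Mixed NE: P1 plays Gallery with p = 0.7143, P2 plays Gallery with q = 0.2857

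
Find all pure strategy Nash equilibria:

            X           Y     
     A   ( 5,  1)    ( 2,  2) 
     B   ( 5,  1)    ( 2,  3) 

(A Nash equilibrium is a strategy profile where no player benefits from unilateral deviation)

Nash equilibrium: (A, Y), (B, Y)

Work:
Best responses:
  P1 vs X: payoffs [5, 5] → best response A/B (payoff 5)
  P1 vs Y: payoffs [2, 2] → best response A/B (payoff 2)
  P2 vs A: payoffs [1, 2] → best response Y (payoff 2)
  P2 vs B: payoffs [1, 3] → best response Y (payoff 3)
Mutual best responses: (A,Y), (B,Y) → Nash equilibria.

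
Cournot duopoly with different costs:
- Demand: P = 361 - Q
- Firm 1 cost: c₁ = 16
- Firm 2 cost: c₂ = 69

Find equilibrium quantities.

q₁* = 132.67, q₂* = 79.67

Work:
Reaction: q₁ = (361 - 16 - q₂)/2
Reaction: q₂ = (361 - 69 - q₁)/2
Solve simultaneously:
q₁* = (361 - 2×16 + 69)/3 = 132.67
q₂* = (361 - 2×69 + 16)/3 = 79.67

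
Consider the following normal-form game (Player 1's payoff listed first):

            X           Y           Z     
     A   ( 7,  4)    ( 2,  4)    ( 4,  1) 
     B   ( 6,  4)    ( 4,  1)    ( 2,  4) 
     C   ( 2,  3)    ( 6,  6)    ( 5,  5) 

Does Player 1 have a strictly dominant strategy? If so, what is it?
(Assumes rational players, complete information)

No strictly dominant strategy exists for Player 1

Work:
A strategy strictly dominates another if it gives a strictly higher payoff against every opponent action. Compare each pair of P1's strategies column-by-column:
  A vs B: [7 vs 6, 2 vs 4, 4 vs 2] → A does not strictly dominate B (column Y: 2 ≤ 4)
  A vs C: [7 vs 2, 2 vs 6, 4 vs 5] → A does not strictly dominate C (column Y: 2 ≤ 6)
  B vs A: [6 vs 7, 4 vs 2, 2 vs 4] → B does not strictly dominate A (column X: 6 ≤ 7)
  B vs C: [6 vs 2, 4 vs 6, 2 vs 5] → B does not strictly dominate C (column Y: 4 ≤ 6)
  C vs A: [2 vs 7, 6 vs 2, 5 vs 4] → C does not strictly dominate A (column X: 2 ≤ 7)
  C vs B: [2 vs 6, 6 vs 4, 5 vs 2] → C does not strictly dominate B (column X: 2 ≤ 6)
No single strategy strictly dominates all others → no strictly dominant strategy.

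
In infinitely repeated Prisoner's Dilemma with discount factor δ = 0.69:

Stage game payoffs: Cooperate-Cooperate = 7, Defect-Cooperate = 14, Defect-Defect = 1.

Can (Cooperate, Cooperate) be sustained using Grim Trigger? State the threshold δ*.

δ* = 0.5385; since δ = 0.69 ≥ 0.5385, cooperation can be sustained

Work:
For Grim Trigger:
Cooperate forever: 7/(1-δ)
Defect then punished: 14 + 1·δ/(1-δ)
Need: 7/(1-δ) ≥ 14 + 1·δ/(1-δ)
Solving: δ ≥ (T-R)/(T-P) = (14-7)/(14-1) = 0.5385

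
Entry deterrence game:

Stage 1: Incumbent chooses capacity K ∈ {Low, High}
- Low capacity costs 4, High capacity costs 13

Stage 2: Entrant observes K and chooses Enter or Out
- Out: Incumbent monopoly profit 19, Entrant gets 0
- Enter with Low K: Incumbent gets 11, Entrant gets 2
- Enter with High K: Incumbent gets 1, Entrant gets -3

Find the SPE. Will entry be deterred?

SPE: (Low, Enter|Low, Out|High); Entry not deterred. Incumbent net profit = 7, Entrant gets 2

Work:
After Low K: Entrant enters (2 > 0)
After High K: Entrant stays out (-3 < 0)
Incumbent: Low → 11−4=7, High → 19−13=6
Incumbent chooses Low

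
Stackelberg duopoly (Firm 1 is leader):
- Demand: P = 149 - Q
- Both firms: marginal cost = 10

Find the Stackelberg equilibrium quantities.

q₁* (leader) = 69.5, q₂* (follower) = 34.75

Work:
Follower's reaction: q₂ = (a - c - q₁)/2
Leader substitutes: π₁ = q₁·(a - q₁ - (a-c-q₁)/2 - c)
FOC: q₁* = (149 - 10)/2 = 69.50
Then: q₂* = (149 - 10 - 69.5)/2 = 34.75
Leader has first-mover advantage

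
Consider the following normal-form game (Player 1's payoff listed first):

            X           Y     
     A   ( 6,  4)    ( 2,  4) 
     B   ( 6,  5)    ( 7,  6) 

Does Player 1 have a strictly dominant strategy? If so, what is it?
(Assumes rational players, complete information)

No strictly dominant strategy exists for Player 1

Work:
A strategy strictly dominates another if it gives a strictly higher payoff against every opponent action. Compare each pair of P1's strategies column-by-column:
  A vs B: [6 vs 6, 2 vs 7] → A does not strictly dominate B (column X: 6 ≤ 6)
  B vs A: [6 vs 6, 7 vs 2] → B does not strictly dominate A (column X: 6 ≤ 6)
No single strategy strictly dominates all others → no strictly dominant strategy.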